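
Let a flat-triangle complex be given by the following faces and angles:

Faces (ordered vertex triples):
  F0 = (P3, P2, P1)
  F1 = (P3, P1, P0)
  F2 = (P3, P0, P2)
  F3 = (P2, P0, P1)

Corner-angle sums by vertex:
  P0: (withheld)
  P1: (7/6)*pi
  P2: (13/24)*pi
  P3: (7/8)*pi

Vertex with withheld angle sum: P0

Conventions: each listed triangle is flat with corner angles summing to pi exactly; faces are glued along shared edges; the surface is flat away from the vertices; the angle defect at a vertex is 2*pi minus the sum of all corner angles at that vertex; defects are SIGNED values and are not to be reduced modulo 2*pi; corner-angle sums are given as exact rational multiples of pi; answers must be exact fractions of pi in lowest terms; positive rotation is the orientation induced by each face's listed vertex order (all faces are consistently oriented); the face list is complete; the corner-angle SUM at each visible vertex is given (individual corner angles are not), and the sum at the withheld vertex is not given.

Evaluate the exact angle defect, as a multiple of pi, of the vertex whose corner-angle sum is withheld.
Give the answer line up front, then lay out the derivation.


Answer: defect(P0) = (7/12)*pi

V = 4, E = 6, F = 4; chi = V - E + F = 2
Gauss-Bonnet: total defect = 2*pi*chi = 4*pi; visible defects sum to (41/12)*pi


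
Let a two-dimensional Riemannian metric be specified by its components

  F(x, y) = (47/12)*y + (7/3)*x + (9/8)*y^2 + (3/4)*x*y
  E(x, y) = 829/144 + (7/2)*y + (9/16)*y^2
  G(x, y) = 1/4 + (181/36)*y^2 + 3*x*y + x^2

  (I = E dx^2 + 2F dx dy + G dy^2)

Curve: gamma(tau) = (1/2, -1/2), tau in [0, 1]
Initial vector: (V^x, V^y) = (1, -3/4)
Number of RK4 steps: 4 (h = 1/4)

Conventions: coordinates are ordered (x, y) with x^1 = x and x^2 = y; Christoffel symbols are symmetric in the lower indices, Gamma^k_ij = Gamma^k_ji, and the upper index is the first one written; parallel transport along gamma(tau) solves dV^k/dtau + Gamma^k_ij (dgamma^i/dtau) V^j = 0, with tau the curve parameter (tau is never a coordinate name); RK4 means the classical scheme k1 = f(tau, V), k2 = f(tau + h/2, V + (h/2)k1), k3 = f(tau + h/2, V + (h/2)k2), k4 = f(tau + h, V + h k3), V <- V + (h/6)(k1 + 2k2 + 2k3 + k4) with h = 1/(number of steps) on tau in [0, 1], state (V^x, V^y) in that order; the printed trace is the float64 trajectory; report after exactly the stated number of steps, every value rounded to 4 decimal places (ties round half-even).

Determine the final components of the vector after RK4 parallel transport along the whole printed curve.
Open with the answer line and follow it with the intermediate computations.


Answer: V^x = 1.0000, V^y = -0.7500

gamma'(tau) = (0, 0); f(tau, V)^k = -Gamma^k_ij(gamma(tau)) gamma'^i(tau) V^j; h = 1/4; intermediate values shown to 6 dp
curve data and Christoffel symbols at the stage parameters:
  tau = 0.000000: gamma = (0.500000, -0.500000), gamma' = (0.000000, 0.000000); Gamma_xxx = 0.092616, Gamma_xxy = 0.353584, Gamma_xyy = 0.598855, Gamma_yxx = 0.550400, Gamma_yxy = -0.003206, Gamma_yyy = -1.336656
  tau = 0.125000: gamma = (0.500000, -0.500000), gamma' = (0.000000, 0.000000); Gamma_xxx = 0.092616, Gamma_xxy = 0.353584, Gamma_xyy = 0.598855, Gamma_yxx = 0.550400, Gamma_yxy = -0.003206, Gamma_yyy = -1.336656
  tau = 0.250000: gamma = (0.500000, -0.500000), gamma' = (0.000000, 0.000000); Gamma_xxx = 0.092616, Gamma_xxy = 0.353584, Gamma_xyy = 0.598855, Gamma_yxx = 0.550400, Gamma_yxy = -0.003206, Gamma_yyy = -1.336656
  tau = 0.375000: gamma = (0.500000, -0.500000), gamma' = (0.000000, 0.000000); Gamma_xxx = 0.092616, Gamma_xxy = 0.353584, Gamma_xyy = 0.598855, Gamma_yxx = 0.550400, Gamma_yxy = -0.003206, Gamma_yyy = -1.336656
  tau = 0.500000: gamma = (0.500000, -0.500000), gamma' = (0.000000, 0.000000); Gamma_xxx = 0.092616, Gamma_xxy = 0.353584, Gamma_xyy = 0.598855, Gamma_yxx = 0.550400, Gamma_yxy = -0.003206, Gamma_yyy = -1.336656
  tau = 0.625000: gamma = (0.500000, -0.500000), gamma' = (0.000000, 0.000000); Gamma_xxx = 0.092616, Gamma_xxy = 0.353584, Gamma_xyy = 0.598855, Gamma_yxx = 0.550400, Gamma_yxy = -0.003206, Gamma_yyy = -1.336656
  tau = 0.750000: gamma = (0.500000, -0.500000), gamma' = (0.000000, 0.000000); Gamma_xxx = 0.092616, Gamma_xxy = 0.353584, Gamma_xyy = 0.598855, Gamma_yxx = 0.550400, Gamma_yxy = -0.003206, Gamma_yyy = -1.336656
  tau = 0.875000: gamma = (0.500000, -0.500000), gamma' = (0.000000, 0.000000); Gamma_xxx = 0.092616, Gamma_xxy = 0.353584, Gamma_xyy = 0.598855, Gamma_yxx = 0.550400, Gamma_yxy = -0.003206, Gamma_yyy = -1.336656
  tau = 1.000000: gamma = (0.500000, -0.500000), gamma' = (0.000000, 0.000000); Gamma_xxx = 0.092616, Gamma_xxy = 0.353584, Gamma_xyy = 0.598855, Gamma_yxx = 0.550400, Gamma_yxy = -0.003206, Gamma_yyy = -1.336656
step 0: V^x = 1.0000, V^y = -0.7500
step 1: k1 = (0.000000, 0.000000), k2 = (0.000000, 0.000000), k3 = (0.000000, 0.000000), k4 = (0.000000, 0.000000); V <- V + (h/6)(k1 + 2k2 + 2k3 + k4): V^x = 1.0000, V^y = -0.7500
step 2: k1 = (0.000000, 0.000000), k2 = (0.000000, 0.000000), k3 = (0.000000, 0.000000), k4 = (0.000000, 0.000000); V <- V + (h/6)(k1 + 2k2 + 2k3 + k4): V^x = 1.0000, V^y = -0.7500
step 3: k1 = (0.000000, 0.000000), k2 = (0.000000, 0.000000), k3 = (0.000000, 0.000000), k4 = (0.000000, 0.000000); V <- V + (h/6)(k1 + 2k2 + 2k3 + k4): V^x = 1.0000, V^y = -0.7500
step 4: k1 = (0.000000, 0.000000), k2 = (0.000000, 0.000000), k3 = (0.000000, 0.000000), k4 = (0.000000, 0.000000); V <- V + (h/6)(k1 + 2k2 + 2k3 + k4): V^x = 1.0000, V^y = -0.7500


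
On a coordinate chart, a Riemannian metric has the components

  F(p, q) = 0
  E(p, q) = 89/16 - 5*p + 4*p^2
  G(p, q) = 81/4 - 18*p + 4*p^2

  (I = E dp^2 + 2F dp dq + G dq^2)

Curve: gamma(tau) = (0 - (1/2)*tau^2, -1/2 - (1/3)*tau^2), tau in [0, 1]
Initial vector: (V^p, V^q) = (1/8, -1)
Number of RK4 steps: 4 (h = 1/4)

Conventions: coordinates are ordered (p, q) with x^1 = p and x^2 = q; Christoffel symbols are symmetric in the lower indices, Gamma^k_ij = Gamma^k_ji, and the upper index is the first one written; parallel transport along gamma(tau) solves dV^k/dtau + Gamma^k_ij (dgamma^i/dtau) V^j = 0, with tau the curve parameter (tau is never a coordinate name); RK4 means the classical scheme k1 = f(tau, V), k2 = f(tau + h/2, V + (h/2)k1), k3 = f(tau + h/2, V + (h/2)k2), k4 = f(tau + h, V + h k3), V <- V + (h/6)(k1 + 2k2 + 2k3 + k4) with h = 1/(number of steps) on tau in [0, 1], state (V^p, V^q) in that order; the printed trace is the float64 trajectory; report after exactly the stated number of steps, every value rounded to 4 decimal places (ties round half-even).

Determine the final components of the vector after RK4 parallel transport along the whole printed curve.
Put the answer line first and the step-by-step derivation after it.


Answer: V^p = -0.2768, V^q = -0.8058

gamma'(tau) = (-tau, -(2/3)*tau); f(tau, V)^k = -Gamma^k_ij(gamma(tau)) gamma'^i(tau) V^j; h = 1/4; intermediate values shown to 6 dp
curve data and Christoffel symbols at the stage parameters:
  tau = 0.000000: gamma = (0.000000, -0.500000), gamma' = (0.000000, 0.000000); Gamma_ppp = -0.449438, Gamma_ppq = 0.000000, Gamma_pqq = 1.617978, Gamma_qpp = 0.000000, Gamma_qpq = -0.444444, Gamma_qqq = 0.000000
  tau = 0.125000: gamma = (-0.007812, -0.505208), gamma' = (-0.125000, -0.083333); Gamma_ppp = -0.451863, Gamma_ppq = 0.000000, Gamma_pqq = 1.612203, Gamma_qpp = 0.000000, Gamma_qpq = -0.442907, Gamma_qqq = 0.000000
  tau = 0.250000: gamma = (-0.031250, -0.520833), gamma' = (-0.250000, -0.166667); Gamma_ppp = -0.458703, Gamma_ppq = 0.000000, Gamma_pqq = 1.594539, Gamma_qpp = 0.000000, Gamma_qpq = -0.438356, Gamma_qqq = 0.000000
  tau = 0.375000: gamma = (-0.070312, -0.546875), gamma' = (-0.375000, -0.250000); Gamma_ppp = -0.468710, Gamma_ppq = 0.000000, Gamma_pqq = 1.564123, Gamma_qpp = 0.000000, Gamma_qpq = -0.430976, Gamma_qqq = 0.000000
  tau = 0.500000: gamma = (-0.125000, -0.583333), gamma' = (-0.500000, -0.333333); Gamma_ppp = -0.480000, Gamma_ppq = 0.000000, Gamma_pqq = 1.520000, Gamma_qpp = 0.000000, Gamma_qpq = -0.421053, Gamma_qqq = 0.000000
  tau = 0.625000: gamma = (-0.195312, -0.630208), gamma' = (-0.625000, -0.416667); Gamma_ppp = -0.490350, Gamma_ppq = 0.000000, Gamma_pqq = 1.461710, Gamma_qpp = 0.000000, Gamma_qpq = -0.408946, Gamma_qqq = 0.000000
  tau = 0.750000: gamma = (-0.281250, -0.687500), gamma' = (-0.750000, -0.500000); Gamma_ppp = -0.497587, Gamma_ppq = 0.000000, Gamma_pqq = 1.389812, Gamma_qpp = 0.000000, Gamma_qpq = -0.395062, Gamma_qqq = 0.000000
  tau = 0.875000: gamma = (-0.382812, -0.755208), gamma' = (-0.875000, -0.583333); Gamma_ppp = -0.499985, Gamma_ppq = 0.000000, Gamma_pqq = 1.306162, Gamma_qpp = 0.000000, Gamma_qpq = -0.379822, Gamma_qqq = 0.000000
  tau = 1.000000: gamma = (-0.500000, -0.833333), gamma' = (-1.000000, -0.666667); Gamma_ppp = -0.496552, Gamma_ppq = 0.000000, Gamma_pqq = 1.213793, Gamma_qpp = 0.000000, Gamma_qpq = -0.363636, Gamma_qqq = 0.000000
step 0: V^p = 0.1250, V^q = -1.0000
step 1: k1 = (0.000000, 0.000000), k2 = (-0.141411, 0.050750), k3 = (-0.139560, 0.051051), k4 = (-0.272698, 0.101607); V <- V + (h/6)(k1 + 2k2 + 2k3 + k4): V^p = 0.0902, V^q = -0.9873
step 2: k1 = (-0.272723, 0.101604), k2 = (-0.390958, 0.151460), k3 = (-0.385923, 0.152045), k4 = (-0.479462, 0.200725); V <- V + (h/6)(k1 + 2k2 + 2k3 + k4): V^p = -0.0059, V^q = -0.9494
step 3: k1 = (-0.479620, 0.200695), k2 = (-0.542776, 0.247458), k3 = (-0.536797, 0.247309), k4 = (-0.564507, 0.290648); V <- V + (h/6)(k1 + 2k2 + 2k3 + k4): V^p = -0.1393, V^q = -0.8877
step 4: k1 = (-0.564866, 0.290541), k2 = (-0.556841, 0.329463), k3 = (-0.553573, 0.327624), k4 = (-0.514135, 0.360339); V <- V + (h/6)(k1 + 2k2 + 2k3 + k4): V^p = -0.2768, V^q = -0.8058


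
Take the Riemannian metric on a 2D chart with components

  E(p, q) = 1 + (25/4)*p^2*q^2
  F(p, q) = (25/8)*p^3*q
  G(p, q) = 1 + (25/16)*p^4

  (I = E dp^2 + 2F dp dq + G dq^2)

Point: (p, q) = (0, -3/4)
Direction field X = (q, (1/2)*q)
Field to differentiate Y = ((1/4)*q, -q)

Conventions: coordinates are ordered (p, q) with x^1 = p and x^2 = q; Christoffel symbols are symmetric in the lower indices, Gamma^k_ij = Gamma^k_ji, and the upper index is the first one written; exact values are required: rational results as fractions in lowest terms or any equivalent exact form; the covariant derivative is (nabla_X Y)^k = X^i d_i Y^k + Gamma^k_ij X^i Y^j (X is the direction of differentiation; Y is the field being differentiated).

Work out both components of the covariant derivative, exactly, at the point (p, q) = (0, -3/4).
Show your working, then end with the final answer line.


E = 1, F = 0, G = 1 at the point
E_p = 0, E_q = 0, F_p = 0, F_q = 0, G_p = 0, G_q = 0
EG - F^2 = 1;  g^inv = (1) * [[1, 0], [0, 1]]
first-kind symbols [ij,l] = (1/2)(d_i g_jl + d_j g_il - d_l g_ij): [pp,p] = E_p/2 = 0, [pp,q] = F_p - E_q/2 = 0, [pq,p] = E_q/2 = 0, [pq,q] = G_p/2 = 0, [qq,p] = F_q - G_p/2 = 0, [qq,q] = G_q/2 = 0
Gamma^p_ij = (G*[ij,p] - F*[ij,q])/(EG - F^2), Gamma^q_ij = (E*[ij,q] - F*[ij,p])/(EG - F^2)
Gamma_ppp = 0, Gamma_ppq = 0, Gamma_pqq = 0, Gamma_qpp = 0, Gamma_qpq = 0, Gamma_qqq = 0
X = (-3/4, -3/8), Y = (-3/16, 3/4) at the point

Answer: (nabla_X Y)^p = -3/32, (nabla_X Y)^q = 3/8


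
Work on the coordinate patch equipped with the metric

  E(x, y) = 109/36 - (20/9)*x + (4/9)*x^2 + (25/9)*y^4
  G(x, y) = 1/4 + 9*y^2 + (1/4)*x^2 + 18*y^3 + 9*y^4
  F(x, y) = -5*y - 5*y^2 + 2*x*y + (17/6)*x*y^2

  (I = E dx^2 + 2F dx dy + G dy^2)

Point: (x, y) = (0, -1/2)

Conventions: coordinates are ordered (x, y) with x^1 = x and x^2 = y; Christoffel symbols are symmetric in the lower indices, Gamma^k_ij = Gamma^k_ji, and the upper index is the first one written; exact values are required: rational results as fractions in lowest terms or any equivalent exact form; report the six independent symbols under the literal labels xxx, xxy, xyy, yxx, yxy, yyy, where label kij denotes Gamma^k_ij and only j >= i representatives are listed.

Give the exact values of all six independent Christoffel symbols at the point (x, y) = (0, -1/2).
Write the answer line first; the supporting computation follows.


Answer: Gamma_xxx = -3240/2393, Gamma_xxy = -1300/2393, Gamma_xyy = 0, Gamma_yxx = 55538/21537, Gamma_yxy = 2000/2393, Gamma_yyy = 0

E = 461/144, F = 5/4, G = 13/16 at the point
E_x = -20/9, E_y = -25/18, F_x = -7/24, F_y = 0, G_x = 0, G_y = 0
EG - F^2 = 2393/2304;  g^inv = (2304/2393) * [[13/16, -5/4], [-5/4, 461/144]]
first-kind symbols [ij,l] = (1/2)(d_i g_jl + d_j g_il - d_l g_ij): [xx,x] = E_x/2 = -10/9, [xx,y] = F_x - E_y/2 = 29/72, [xy,x] = E_y/2 = -25/36, [xy,y] = G_x/2 = 0, [yy,x] = F_y - G_x/2 = 0, [yy,y] = G_y/2 = 0
Gamma^x_ij = (G*[ij,x] - F*[ij,y])/(EG - F^2), Gamma^y_ij = (E*[ij,y] - F*[ij,x])/(EG - F^2)


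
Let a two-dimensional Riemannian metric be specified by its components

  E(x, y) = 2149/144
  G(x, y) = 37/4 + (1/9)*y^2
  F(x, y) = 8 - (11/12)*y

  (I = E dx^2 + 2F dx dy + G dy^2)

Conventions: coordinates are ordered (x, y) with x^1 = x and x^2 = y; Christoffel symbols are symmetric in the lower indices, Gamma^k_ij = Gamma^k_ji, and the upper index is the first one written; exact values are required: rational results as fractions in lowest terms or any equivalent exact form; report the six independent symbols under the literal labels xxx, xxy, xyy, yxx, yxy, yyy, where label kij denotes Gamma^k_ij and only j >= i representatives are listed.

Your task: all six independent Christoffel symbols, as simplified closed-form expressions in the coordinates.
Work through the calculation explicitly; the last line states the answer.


E = 2149/144; F = 8 - (11/12)*y; G = 37/4 + (1/9)*y^2
Gamma^k_ij = (1/2) g^{kl} (d_i g_jl + d_j g_il - d_l g_ij), with g^inv = (1/(EG-F^2)) [[G, -F], [-F, E]]
first partials: E_x = 0, E_y = 0, F_x = 0, F_y = -11/12, G_x = 0, G_y = (2/9)*y
D = EG - F^2 = 42649/576 + (44/3)*y + (265/324)*y^2
expanded: Gamma^x_xx = (G E_x - 2F F_x + F E_y)/(2D), Gamma^x_xy = (G E_y - F G_x)/(2D), Gamma^x_yy = (2G F_y - G G_x - F G_y)/(2D), Gamma^y_xx = (2E F_x - E E_y - F E_x)/(2D), Gamma^y_xy = (E G_x - F E_y)/(2D), Gamma^y_yy = (E G_y - 2F F_y + F G_x)/(2D); substitute and cancel common factors

Answer: Gamma_xxx = 0, Gamma_xxy = 0, Gamma_xyy = (-4608*y - 43956)/(4240*y^2 + 76032*y + 383841), Gamma_yxx = 0, Gamma_yxy = 0, Gamma_yyy = (4240*y + 38016)/(4240*y^2 + 76032*y + 383841)


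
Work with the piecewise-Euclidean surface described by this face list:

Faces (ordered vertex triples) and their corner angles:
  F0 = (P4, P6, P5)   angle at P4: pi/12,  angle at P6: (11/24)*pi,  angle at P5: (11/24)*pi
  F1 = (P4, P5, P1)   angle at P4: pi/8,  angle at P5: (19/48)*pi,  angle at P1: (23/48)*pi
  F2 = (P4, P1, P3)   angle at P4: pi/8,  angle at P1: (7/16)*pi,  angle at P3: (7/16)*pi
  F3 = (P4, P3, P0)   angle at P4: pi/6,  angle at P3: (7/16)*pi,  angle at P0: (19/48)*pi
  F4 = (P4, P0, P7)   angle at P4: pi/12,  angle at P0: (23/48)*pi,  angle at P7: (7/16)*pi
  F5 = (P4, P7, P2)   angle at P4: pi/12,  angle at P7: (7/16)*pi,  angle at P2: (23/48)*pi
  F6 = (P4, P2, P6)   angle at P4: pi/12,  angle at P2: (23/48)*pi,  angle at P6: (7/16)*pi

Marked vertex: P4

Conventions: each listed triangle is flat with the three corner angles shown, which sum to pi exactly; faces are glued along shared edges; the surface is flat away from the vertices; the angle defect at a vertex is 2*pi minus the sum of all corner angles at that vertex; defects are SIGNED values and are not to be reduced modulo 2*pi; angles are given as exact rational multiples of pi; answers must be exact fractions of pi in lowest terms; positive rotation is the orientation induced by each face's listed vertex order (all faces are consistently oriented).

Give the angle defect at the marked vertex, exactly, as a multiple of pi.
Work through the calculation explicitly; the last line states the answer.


Sum of corner angles at P4: (3/4)*pi
defect = 2*pi - (3/4)*pi

Answer: defect(P4) = (5/4)*pi


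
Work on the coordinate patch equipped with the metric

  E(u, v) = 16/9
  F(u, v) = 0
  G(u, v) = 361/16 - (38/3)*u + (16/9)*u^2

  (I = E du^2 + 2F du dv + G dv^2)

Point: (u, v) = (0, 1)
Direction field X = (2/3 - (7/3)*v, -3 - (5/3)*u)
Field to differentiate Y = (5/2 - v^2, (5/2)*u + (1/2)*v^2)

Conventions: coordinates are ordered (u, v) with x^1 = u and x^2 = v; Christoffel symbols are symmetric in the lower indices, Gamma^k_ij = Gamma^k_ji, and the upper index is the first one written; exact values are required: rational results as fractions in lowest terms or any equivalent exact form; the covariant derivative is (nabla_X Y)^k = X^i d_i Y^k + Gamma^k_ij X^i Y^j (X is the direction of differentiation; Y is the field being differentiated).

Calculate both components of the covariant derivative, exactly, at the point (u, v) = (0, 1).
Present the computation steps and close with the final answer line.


E = 16/9, F = 0, G = 361/16 at the point
E_u = 0, E_v = 0, F_u = 0, F_v = 0, G_u = -38/3, G_v = 0
EG - F^2 = 361/9;  g^inv = (9/361) * [[361/16, 0], [0, 16/9]]
first-kind symbols [ij,l] = (1/2)(d_i g_jl + d_j g_il - d_l g_ij): [uu,u] = E_u/2 = 0, [uu,v] = F_u - E_v/2 = 0, [uv,u] = E_v/2 = 0, [uv,v] = G_u/2 = -19/3, [vv,u] = F_v - G_u/2 = 19/3, [vv,v] = G_v/2 = 0
Gamma^u_ij = (G*[ij,u] - F*[ij,v])/(EG - F^2), Gamma^v_ij = (E*[ij,v] - F*[ij,u])/(EG - F^2)
Gamma_uuu = 0, Gamma_uuv = 0, Gamma_uvv = 57/16, Gamma_vuu = 0, Gamma_vuv = -16/57, Gamma_vvv = 0
X = (-5/3, -3), Y = (3/2, 1/2) at the point

Answer: (nabla_X Y)^u = 21/32, (nabla_X Y)^v = -1939/342


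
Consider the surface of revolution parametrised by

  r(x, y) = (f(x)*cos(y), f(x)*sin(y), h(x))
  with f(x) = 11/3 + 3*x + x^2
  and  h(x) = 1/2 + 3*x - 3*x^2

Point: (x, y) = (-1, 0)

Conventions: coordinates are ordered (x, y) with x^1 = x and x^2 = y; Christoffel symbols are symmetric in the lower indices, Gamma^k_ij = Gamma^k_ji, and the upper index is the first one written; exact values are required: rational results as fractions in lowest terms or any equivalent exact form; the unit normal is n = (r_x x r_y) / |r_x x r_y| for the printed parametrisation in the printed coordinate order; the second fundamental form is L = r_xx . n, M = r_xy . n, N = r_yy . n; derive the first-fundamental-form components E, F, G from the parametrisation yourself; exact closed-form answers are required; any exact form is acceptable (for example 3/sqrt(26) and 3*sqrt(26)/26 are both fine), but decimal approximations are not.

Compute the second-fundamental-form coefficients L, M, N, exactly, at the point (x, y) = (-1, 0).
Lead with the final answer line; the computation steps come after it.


Answer: L = -12*sqrt(82)/41, M = 0, N = 15*sqrt(82)/82

f = 5/3, f' = 1, f'' = 2, h' = 9, h'' = -6
E = 82, F = 0, G = 25/9; answer radicand W^2 = 82
unnormalised second-form numerators: l = -24, m = 0, n = 15; L = l/sqrt(82), and similarly M = m/sqrt(W^2), N = n/sqrt(W^2)


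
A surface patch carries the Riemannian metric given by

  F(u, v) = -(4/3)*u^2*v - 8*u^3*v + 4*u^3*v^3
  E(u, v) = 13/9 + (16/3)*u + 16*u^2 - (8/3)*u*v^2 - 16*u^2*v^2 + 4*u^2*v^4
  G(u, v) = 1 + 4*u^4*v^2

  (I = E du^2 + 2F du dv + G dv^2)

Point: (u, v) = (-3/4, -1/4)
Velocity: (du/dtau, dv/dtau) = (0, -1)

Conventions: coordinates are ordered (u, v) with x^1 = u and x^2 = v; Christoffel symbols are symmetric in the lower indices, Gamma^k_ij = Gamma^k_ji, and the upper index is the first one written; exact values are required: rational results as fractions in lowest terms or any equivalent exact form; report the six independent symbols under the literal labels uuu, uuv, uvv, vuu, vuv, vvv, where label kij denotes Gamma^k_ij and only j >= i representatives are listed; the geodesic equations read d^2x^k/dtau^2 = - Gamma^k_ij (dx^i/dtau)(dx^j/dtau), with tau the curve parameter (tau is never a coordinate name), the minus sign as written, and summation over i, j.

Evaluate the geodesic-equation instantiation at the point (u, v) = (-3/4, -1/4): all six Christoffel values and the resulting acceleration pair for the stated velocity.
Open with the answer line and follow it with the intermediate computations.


Answer: Gamma_uuu = -7998/5617, Gamma_uuv = 1548/5617, Gamma_uvv = 2322/5617, Gamma_vuu = 5022/28085, Gamma_vuv = -972/28085, Gamma_vvv = -1458/28085; accelerations (d^2u/dtau^2, d^2v/dtau^2) = (-2322/5617, 1458/28085)

E = 55441/9216, F = -645/1024, G = 1105/1024 at the point
E_u = -6665/384, E_v = 215/64, F_u = 709/256, F_v = 591/256, G_u = -27/64, G_v = -81/128
EG - F^2 = 28085/4608;  g^inv = (4608/28085) * [[1105/1024, 645/1024], [645/1024, 55441/9216]]
first-kind symbols [ij,l] = (1/2)(d_i g_jl + d_j g_il - d_l g_ij): [uu,u] = E_u/2 = -6665/768, [uu,v] = F_u - E_v/2 = 279/256, [uv,u] = E_v/2 = 215/128, [uv,v] = G_u/2 = -27/128, [vv,u] = F_v - G_u/2 = 645/256, [vv,v] = G_v/2 = -81/256
Gamma^u_ij = (G*[ij,u] - F*[ij,v])/(EG - F^2), Gamma^v_ij = (E*[ij,v] - F*[ij,u])/(EG - F^2)
Gamma_uuu = -7998/5617, Gamma_uuv = 1548/5617, Gamma_uvv = 2322/5617, Gamma_vuu = 5022/28085, Gamma_vuv = -972/28085, Gamma_vvv = -1458/28085
d^2u/dtau^2 = -(Gamma_uuu*(0)^2 + 2*Gamma_uuv*(0)*(-1) + Gamma_uvv*(-1)^2) = -2322/5617
d^2v/dtau^2 = -(Gamma_vuu*(0)^2 + 2*Gamma_vuv*(0)*(-1) + Gamma_vvv*(-1)^2) = 1458/28085


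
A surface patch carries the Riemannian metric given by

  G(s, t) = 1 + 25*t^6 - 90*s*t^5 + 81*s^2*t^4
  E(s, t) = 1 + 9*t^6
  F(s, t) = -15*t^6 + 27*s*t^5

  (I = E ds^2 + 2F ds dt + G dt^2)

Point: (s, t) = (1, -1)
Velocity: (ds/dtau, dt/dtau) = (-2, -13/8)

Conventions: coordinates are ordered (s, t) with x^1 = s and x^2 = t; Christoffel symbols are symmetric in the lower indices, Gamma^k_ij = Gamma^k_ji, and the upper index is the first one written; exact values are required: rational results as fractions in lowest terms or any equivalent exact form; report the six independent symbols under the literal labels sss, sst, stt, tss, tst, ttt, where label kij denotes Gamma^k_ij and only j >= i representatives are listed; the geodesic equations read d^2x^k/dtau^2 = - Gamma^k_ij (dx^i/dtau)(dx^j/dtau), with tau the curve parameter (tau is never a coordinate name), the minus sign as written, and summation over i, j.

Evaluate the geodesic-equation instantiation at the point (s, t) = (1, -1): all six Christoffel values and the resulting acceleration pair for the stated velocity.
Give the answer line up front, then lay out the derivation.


Answer: Gamma_sss = 0, Gamma_sst = -27/206, Gamma_stt = 99/206, Gamma_tss = 0, Gamma_tst = 63/103, Gamma_ttt = -231/103; accelerations (d^2s/dtau^2, d^2t/dtau^2) = (-5499/13184, 12831/6592)

E = 10, F = -42, G = 197 at the point
E_s = 0, E_t = -54, F_s = -27, F_t = 225, G_s = 252, G_t = -924
EG - F^2 = 206;  g^inv = (1/206) * [[197, 42], [42, 10]]
first-kind symbols [ij,l] = (1/2)(d_i g_jl + d_j g_il - d_l g_ij): [ss,s] = E_s/2 = 0, [ss,t] = F_s - E_t/2 = 0, [st,s] = E_t/2 = -27, [st,t] = G_s/2 = 126, [tt,s] = F_t - G_s/2 = 99, [tt,t] = G_t/2 = -462
Gamma^s_ij = (G*[ij,s] - F*[ij,t])/(EG - F^2), Gamma^t_ij = (E*[ij,t] - F*[ij,s])/(EG - F^2)
Gamma_sss = 0, Gamma_sst = -27/206, Gamma_stt = 99/206, Gamma_tss = 0, Gamma_tst = 63/103, Gamma_ttt = -231/103
d^2s/dtau^2 = -(Gamma_sss*(-2)^2 + 2*Gamma_sst*(-2)*(-13/8) + Gamma_stt*(-13/8)^2) = -5499/13184
d^2t/dtau^2 = -(Gamma_tss*(-2)^2 + 2*Gamma_tst*(-2)*(-13/8) + Gamma_ttt*(-13/8)^2) = 12831/6592


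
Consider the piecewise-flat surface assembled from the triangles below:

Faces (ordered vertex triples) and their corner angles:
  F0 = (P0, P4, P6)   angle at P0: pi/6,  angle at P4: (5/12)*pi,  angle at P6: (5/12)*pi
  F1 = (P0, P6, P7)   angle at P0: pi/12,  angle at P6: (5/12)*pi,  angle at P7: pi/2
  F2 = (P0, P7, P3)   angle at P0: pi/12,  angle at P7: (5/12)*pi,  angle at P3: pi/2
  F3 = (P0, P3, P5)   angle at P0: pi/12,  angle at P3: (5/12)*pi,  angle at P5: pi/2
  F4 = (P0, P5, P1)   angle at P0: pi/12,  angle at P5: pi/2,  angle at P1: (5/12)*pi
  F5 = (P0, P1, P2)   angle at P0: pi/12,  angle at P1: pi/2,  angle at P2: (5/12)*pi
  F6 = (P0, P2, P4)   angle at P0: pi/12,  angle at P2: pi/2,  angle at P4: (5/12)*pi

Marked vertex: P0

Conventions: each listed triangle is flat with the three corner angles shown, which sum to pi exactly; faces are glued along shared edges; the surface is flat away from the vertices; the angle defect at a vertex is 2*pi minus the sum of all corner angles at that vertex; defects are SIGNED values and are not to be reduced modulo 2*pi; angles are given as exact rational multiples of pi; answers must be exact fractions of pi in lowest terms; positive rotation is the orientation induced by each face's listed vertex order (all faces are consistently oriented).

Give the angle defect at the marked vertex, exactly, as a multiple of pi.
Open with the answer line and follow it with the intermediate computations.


Answer: defect(P0) = (4/3)*pi

Sum of corner angles at P0: (2/3)*pi
defect = 2*pi - (2/3)*pi


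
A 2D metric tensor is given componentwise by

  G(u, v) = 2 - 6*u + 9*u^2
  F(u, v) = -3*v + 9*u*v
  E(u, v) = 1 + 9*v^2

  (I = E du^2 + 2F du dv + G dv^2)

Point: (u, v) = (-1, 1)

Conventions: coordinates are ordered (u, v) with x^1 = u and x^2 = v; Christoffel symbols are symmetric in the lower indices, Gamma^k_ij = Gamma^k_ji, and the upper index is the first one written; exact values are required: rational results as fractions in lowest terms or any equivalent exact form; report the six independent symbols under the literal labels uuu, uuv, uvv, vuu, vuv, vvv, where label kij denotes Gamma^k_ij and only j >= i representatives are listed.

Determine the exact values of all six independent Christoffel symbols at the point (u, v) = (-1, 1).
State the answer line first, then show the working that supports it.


Answer: Gamma_uuu = 0, Gamma_uuv = 9/26, Gamma_uvv = 0, Gamma_vuu = 0, Gamma_vuv = -6/13, Gamma_vvv = 0

E = 10, F = -12, G = 17 at the point
E_u = 0, E_v = 18, F_u = 9, F_v = -12, G_u = -24, G_v = 0
EG - F^2 = 26;  g^inv = (1/26) * [[17, 12], [12, 10]]
first-kind symbols [ij,l] = (1/2)(d_i g_jl + d_j g_il - d_l g_ij): [uu,u] = E_u/2 = 0, [uu,v] = F_u - E_v/2 = 0, [uv,u] = E_v/2 = 9, [uv,v] = G_u/2 = -12, [vv,u] = F_v - G_u/2 = 0, [vv,v] = G_v/2 = 0
Gamma^u_ij = (G*[ij,u] - F*[ij,v])/(EG - F^2), Gamma^v_ij = (E*[ij,v] - F*[ij,u])/(EG - F^2)


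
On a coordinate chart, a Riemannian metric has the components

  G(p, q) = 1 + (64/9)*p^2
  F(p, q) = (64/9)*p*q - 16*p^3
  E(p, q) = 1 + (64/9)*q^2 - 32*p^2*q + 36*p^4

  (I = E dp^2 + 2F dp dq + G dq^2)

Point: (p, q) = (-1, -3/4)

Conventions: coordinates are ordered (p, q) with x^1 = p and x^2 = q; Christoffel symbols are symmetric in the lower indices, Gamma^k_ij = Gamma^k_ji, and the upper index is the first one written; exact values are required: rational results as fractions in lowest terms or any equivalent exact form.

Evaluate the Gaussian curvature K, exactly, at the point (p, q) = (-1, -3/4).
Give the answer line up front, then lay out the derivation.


Answer: K = -576/421201

E = 65, F = 64/3, G = 73/9, EG - F^2 = 649/9 at the point
E_p = -192, E_q = -128/3, F_p = -160/3, F_q = -64/9, G_p = -128/9, G_q = 0
E_qq = 128/9, F_pq = 64/9, G_pp = 128/9
K follows from Brioschi's formula, (det M1 - det M2)/(EG - F^2)^2.
M1 = [[-E_qq/2 + F_pq - G_pp/2, E_p/2, F_p - E_q/2], [F_q - G_p/2, E, F], [G_q/2, F, G]] = [[-64/9, -96, -32], [0, 65, 64/3], [0, 64/3, 73/9]]; det M1 = -41536/81
M2 = [[0, E_q/2, G_p/2], [E_q/2, E, F], [G_p/2, F, G]] = [[0, -64/3, -64/9], [-64/3, 65, 64/3], [-64/9, 64/3, 73/9]]; det M2 = -40960/81
det M1 - det M2 = -64/9; K = -64/9 / (649/9)^2 = -576/421201


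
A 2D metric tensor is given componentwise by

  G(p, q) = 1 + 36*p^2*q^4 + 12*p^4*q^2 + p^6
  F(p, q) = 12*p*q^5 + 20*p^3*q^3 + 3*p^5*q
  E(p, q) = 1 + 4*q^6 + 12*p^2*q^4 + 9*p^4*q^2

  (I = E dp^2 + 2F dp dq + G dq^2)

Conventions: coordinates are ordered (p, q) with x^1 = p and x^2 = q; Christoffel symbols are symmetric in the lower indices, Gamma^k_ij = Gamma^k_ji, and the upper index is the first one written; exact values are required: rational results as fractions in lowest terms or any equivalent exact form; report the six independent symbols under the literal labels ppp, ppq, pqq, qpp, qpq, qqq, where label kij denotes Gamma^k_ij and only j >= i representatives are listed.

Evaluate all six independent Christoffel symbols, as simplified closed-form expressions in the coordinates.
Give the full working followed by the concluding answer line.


E = 1 + 4*q^6 + 12*p^2*q^4 + 9*p^4*q^2; F = 12*p*q^5 + 20*p^3*q^3 + 3*p^5*q; G = 1 + 36*p^2*q^4 + 12*p^4*q^2 + p^6
Gamma^k_ij = (1/2) g^{kl} (d_i g_jl + d_j g_il - d_l g_ij), with g^inv = (1/(EG-F^2)) [[G, -F], [-F, E]]
first partials: E_p = 24*p*q^4 + 36*p^3*q^2, E_q = 24*q^5 + 48*p^2*q^3 + 18*p^4*q, F_p = 12*q^5 + 60*p^2*q^3 + 15*p^4*q, F_q = 60*p*q^4 + 60*p^3*q^2 + 3*p^5, G_p = 72*p*q^4 + 48*p^3*q^2 + 6*p^5, G_q = 144*p^2*q^3 + 24*p^4*q
D = EG - F^2 = 1 + 4*q^6 + 48*p^2*q^4 + 21*p^4*q^2 + p^6
expanded: Gamma^p_pp = (G E_p - 2F F_p + F E_q)/(2D), Gamma^p_pq = (G E_q - F G_p)/(2D), Gamma^p_qq = (2G F_q - G G_p - F G_q)/(2D), Gamma^q_pp = (2E F_p - E E_q - F E_p)/(2D), Gamma^q_pq = (E G_p - F E_q)/(2D), Gamma^q_qq = (E G_q - 2F F_q + F G_p)/(2D); substitute and cancel common factors

Answer: Gamma_ppp = (18*p^3*q^2 + 12*p*q^4)/(p^6 + 21*p^4*q^2 + 48*p^2*q^4 + 4*q^6 + 1), Gamma_ppq = (9*p^4*q + 24*p^2*q^3 + 12*q^5)/(p^6 + 21*p^4*q^2 + 48*p^2*q^4 + 4*q^6 + 1), Gamma_pqq = (36*p^3*q^2 + 24*p*q^4)/(p^6 + 21*p^4*q^2 + 48*p^2*q^4 + 4*q^6 + 1), Gamma_qpp = (6*p^4*q + 36*p^2*q^3)/(p^6 + 21*p^4*q^2 + 48*p^2*q^4 + 4*q^6 + 1), Gamma_qpq = (3*p^5 + 24*p^3*q^2 + 36*p*q^4)/(p^6 + 21*p^4*q^2 + 48*p^2*q^4 + 4*q^6 + 1), Gamma_qqq = (12*p^4*q + 72*p^2*q^3)/(p^6 + 21*p^4*q^2 + 48*p^2*q^4 + 4*q^6 + 1)


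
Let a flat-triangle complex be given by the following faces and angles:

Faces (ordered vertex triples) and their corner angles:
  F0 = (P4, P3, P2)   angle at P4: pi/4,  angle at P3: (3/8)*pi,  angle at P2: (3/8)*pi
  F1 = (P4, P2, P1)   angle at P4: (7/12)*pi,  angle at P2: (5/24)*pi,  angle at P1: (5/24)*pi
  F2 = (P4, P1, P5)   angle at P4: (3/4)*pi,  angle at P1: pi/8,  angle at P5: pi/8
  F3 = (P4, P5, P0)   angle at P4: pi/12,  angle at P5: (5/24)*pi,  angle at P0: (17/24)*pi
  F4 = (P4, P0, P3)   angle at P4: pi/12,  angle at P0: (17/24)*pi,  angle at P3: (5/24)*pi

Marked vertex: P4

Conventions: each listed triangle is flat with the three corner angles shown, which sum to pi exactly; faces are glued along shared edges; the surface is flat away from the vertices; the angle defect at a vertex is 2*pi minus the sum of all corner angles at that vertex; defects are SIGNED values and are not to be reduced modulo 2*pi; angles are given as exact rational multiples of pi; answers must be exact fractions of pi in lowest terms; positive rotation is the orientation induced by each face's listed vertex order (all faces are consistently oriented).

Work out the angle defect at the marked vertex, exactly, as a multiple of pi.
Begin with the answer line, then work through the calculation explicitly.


Answer: defect(P4) = pi/4

Sum of corner angles at P4: (7/4)*pi
defect = 2*pi - (7/4)*pi


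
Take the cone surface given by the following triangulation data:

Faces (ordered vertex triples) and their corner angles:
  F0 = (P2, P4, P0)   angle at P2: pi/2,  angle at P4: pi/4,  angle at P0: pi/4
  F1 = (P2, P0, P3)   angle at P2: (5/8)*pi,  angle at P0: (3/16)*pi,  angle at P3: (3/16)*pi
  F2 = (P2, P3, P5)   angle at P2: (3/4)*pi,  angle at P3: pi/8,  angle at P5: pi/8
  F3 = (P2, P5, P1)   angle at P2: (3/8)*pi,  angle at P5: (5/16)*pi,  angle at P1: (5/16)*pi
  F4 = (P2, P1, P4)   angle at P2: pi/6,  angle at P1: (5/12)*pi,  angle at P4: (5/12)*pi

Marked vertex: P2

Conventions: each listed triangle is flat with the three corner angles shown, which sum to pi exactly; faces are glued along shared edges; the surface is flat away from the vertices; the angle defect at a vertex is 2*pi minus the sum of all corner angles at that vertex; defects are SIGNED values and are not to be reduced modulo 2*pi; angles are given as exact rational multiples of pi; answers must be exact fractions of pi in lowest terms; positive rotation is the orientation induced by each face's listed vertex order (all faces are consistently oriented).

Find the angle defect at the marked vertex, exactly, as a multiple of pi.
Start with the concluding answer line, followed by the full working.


Answer: defect(P2) = (-5/12)*pi

Sum of corner angles at P2: (29/12)*pi
defect = 2*pi - (29/12)*pi


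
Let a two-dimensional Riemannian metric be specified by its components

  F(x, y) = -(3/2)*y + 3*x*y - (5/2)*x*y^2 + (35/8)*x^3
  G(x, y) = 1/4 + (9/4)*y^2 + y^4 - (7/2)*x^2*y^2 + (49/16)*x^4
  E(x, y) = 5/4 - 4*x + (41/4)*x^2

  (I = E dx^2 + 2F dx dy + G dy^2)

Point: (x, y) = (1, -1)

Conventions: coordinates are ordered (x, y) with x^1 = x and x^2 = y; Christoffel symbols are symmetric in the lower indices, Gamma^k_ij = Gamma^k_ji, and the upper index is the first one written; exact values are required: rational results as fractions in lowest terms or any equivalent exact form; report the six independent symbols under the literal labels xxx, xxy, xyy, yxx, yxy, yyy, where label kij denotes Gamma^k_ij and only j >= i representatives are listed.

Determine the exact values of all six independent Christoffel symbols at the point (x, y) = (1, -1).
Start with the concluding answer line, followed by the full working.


Answer: Gamma_xxx = 478/487, Gamma_xxy = -21/487, Gamma_xyy = 1555/2922, Gamma_yxx = 1154/487, Gamma_yxy = 420/487, Gamma_yyy = -151/487

E = 15/2, F = 3/8, G = 49/16 at the point
E_x = 33/2, E_y = 0, F_x = 61/8, F_y = 13/2, G_x = 21/4, G_y = -3/2
EG - F^2 = 1461/64;  g^inv = (64/1461) * [[49/16, -3/8], [-3/8, 15/2]]
first-kind symbols [ij,l] = (1/2)(d_i g_jl + d_j g_il - d_l g_ij): [xx,x] = E_x/2 = 33/4, [xx,y] = F_x - E_y/2 = 61/8, [xy,x] = E_y/2 = 0, [xy,y] = G_x/2 = 21/8, [yy,x] = F_y - G_x/2 = 31/8, [yy,y] = G_y/2 = -3/4
Gamma^x_ij = (G*[ij,x] - F*[ij,y])/(EG - F^2), Gamma^y_ij = (E*[ij,y] - F*[ij,x])/(EG - F^2)


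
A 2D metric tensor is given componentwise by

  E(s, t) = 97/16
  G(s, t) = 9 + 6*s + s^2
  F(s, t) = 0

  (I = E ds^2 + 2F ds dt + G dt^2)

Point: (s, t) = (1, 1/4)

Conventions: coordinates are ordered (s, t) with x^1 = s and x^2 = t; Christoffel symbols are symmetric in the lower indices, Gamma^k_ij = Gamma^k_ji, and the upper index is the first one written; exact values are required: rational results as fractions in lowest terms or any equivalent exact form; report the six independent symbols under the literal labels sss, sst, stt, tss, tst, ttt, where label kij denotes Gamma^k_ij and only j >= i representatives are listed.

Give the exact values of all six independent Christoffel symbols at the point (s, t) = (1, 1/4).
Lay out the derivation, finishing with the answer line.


E = 97/16, F = 0, G = 16 at the point
E_s = 0, E_t = 0, F_s = 0, F_t = 0, G_s = 8, G_t = 0
EG - F^2 = 97;  g^inv = (1/97) * [[16, 0], [0, 97/16]]
first-kind symbols [ij,l] = (1/2)(d_i g_jl + d_j g_il - d_l g_ij): [ss,s] = E_s/2 = 0, [ss,t] = F_s - E_t/2 = 0, [st,s] = E_t/2 = 0, [st,t] = G_s/2 = 4, [tt,s] = F_t - G_s/2 = -4, [tt,t] = G_t/2 = 0
Gamma^s_ij = (G*[ij,s] - F*[ij,t])/(EG - F^2), Gamma^t_ij = (E*[ij,t] - F*[ij,s])/(EG - F^2)

Answer: Gamma_sss = 0, Gamma_sst = 0, Gamma_stt = -64/97, Gamma_tss = 0, Gamma_tst = 1/4, Gamma_ttt = 0


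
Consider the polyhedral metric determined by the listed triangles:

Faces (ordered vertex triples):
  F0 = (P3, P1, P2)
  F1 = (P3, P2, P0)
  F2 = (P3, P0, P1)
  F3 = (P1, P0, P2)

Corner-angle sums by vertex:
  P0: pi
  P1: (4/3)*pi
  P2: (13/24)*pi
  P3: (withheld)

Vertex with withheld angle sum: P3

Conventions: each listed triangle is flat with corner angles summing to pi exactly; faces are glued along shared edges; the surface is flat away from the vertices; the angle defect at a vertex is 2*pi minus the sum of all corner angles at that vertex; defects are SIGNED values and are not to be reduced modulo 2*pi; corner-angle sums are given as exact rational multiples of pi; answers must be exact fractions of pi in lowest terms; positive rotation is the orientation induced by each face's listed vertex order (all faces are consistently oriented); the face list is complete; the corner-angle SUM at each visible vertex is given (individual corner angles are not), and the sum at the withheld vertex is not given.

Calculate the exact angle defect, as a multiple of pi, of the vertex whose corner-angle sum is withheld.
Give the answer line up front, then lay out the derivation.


Answer: defect(P3) = (7/8)*pi

V = 4, E = 6, F = 4; chi = V - E + F = 2
Gauss-Bonnet: total defect = 2*pi*chi = 4*pi; visible defects sum to (25/8)*pi


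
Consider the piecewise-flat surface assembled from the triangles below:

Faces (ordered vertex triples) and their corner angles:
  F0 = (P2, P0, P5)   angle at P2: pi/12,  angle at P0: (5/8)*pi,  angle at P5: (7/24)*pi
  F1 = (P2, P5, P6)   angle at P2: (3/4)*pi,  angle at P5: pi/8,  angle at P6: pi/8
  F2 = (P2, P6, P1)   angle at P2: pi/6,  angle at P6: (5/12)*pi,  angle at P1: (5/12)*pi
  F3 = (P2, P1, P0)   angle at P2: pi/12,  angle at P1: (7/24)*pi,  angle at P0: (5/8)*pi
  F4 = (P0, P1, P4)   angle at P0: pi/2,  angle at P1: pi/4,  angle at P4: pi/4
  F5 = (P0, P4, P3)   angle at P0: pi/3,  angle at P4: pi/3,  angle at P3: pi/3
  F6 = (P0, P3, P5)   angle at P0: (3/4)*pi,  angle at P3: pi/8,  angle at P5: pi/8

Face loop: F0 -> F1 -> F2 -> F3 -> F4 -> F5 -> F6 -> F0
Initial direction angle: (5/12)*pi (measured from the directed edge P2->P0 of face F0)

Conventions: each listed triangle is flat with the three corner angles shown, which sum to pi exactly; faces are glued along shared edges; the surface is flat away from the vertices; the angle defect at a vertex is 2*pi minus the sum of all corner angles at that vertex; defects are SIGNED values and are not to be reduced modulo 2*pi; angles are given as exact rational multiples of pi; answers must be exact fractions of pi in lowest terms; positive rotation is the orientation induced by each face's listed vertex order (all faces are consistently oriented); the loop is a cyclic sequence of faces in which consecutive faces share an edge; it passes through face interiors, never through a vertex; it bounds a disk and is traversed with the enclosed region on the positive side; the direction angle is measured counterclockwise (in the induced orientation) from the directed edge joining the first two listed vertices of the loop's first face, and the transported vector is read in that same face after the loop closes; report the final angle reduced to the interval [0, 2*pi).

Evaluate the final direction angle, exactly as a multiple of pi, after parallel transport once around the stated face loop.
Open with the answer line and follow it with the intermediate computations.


Answer: final direction angle = pi/2

enclosed vertex P0: corner angles sum to (17/6)*pi, defect = 2*pi - (17/6)*pi = (-5/6)*pi
enclosed vertex P2: corner angles sum to (13/12)*pi, defect = 2*pi - (13/12)*pi = (11/12)*pi
transport around the loop rotates by the sum of enclosed defects; add to the initial angle mod 2*pi
final angle = (5/12)*pi + pi/12 = pi/2 (mod 2*pi)


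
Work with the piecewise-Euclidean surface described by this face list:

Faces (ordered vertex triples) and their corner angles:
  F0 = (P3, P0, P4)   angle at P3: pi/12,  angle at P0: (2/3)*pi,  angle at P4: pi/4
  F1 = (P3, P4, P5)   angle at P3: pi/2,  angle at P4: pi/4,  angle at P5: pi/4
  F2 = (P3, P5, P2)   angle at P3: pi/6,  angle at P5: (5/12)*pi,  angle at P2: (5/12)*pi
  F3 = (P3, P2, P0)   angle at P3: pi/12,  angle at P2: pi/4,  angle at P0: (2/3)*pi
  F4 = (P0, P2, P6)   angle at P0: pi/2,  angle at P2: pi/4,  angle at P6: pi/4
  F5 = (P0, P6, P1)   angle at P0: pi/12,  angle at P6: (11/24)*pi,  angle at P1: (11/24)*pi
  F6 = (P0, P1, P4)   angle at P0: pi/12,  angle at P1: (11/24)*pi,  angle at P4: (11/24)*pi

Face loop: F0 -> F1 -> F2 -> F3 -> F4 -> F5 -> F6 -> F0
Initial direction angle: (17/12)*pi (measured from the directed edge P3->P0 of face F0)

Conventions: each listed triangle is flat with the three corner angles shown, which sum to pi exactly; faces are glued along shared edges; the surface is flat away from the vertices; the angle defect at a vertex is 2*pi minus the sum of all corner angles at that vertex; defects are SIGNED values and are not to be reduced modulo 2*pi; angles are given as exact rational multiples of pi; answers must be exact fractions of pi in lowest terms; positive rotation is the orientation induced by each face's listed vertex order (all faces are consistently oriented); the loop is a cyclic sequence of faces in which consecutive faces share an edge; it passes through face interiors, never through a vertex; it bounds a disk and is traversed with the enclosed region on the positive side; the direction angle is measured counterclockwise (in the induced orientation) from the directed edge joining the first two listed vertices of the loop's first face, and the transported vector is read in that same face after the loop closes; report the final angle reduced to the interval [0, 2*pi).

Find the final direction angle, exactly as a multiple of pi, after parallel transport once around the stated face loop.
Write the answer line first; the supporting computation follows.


Answer: final direction angle = (7/12)*pi

enclosed vertex P0: corner angles sum to 2*pi, defect = 2*pi - 2*pi = 0
enclosed vertex P3: corner angles sum to (5/6)*pi, defect = 2*pi - (5/6)*pi = (7/6)*pi
adding the enclosed defects to the starting angle (mod 2*pi, induced orientation) gives the holonomy
final angle = (17/12)*pi + (7/6)*pi = (7/12)*pi (mod 2*pi)
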